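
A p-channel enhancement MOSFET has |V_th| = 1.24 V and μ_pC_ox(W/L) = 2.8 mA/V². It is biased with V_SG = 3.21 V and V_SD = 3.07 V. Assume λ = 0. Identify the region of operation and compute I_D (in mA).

V_ov = V_SG − |V_th| = 3.21 − 1.24 = 1.97 V.
Since V_SD = 3.07 V ≥ V_ov = 1.97 V, the device is in saturation.
I_D = ½ k_p V_ov² = 0.5 × 2.8 × 1.97² = 5.43 mA.

Saturation; I_D = 5.43 mA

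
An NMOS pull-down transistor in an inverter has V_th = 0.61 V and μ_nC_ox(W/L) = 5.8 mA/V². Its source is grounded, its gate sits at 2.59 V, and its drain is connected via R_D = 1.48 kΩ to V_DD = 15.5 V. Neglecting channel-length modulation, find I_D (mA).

V_GS = V_G = 2.59 V, so V_ov = 2.59 − 0.61 = 1.98 V.
Assume saturation: I_D = ½ k_n V_ov² = 0.5 × 5.8 × 1.98² = 11.4 mA, giving V_DS = V_DD − I_D R_D = 15.5 − 11.4 × 1.48 = -1.33 V.
But -1.33 V < V_ov = 1.98 V, so the device is actually in triode.
In triode I_D = k_n[V_ov V_DS − ½ V_DS²] and I_D = (V_DD − V_DS)/R_D. Equating: 4.29 V_DS² − 18 V_DS + 15.5 = 0, giving V_DS = 1.21 V (the root below V_ov).
I_D = (15.5 − 1.21) / 1.48 = 9.65 mA.

I_D = 9.65 mA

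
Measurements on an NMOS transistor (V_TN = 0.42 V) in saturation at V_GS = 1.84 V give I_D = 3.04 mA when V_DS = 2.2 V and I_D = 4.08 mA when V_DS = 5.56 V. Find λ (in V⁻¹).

With V_GS fixed, I_D ∝ (1 + λ V_DS) in saturation, so I_D2/I_D1 = (1 + λ V_DS2)/(1 + λ V_DS1).
4.08/3.04 = 1.342 = (1 + 5.56 λ)/(1 + 2.2 λ).
Solving: λ (I_D1 V_DS2 − I_D2 V_DS1) = I_D2 − I_D1, so λ = (4.08 − 3.04) / (3.04 × 5.56 − 4.08 × 2.2) = 1.04 / 7.93 = 0.131 V⁻¹.

λ = 0.131 V⁻¹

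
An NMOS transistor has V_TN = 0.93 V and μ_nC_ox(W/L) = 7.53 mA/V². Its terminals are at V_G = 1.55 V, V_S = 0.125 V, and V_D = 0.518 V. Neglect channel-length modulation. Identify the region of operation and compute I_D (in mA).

V_GS = V_G − V_S = 1.55 − 0.125 = 1.43 V; V_DS = V_D − V_S = 0.518 − 0.125 = 0.393 V.
V_ov = V_GS − V_TN = 1.43 − 0.93 = 0.495 V.
Since V_DS = 0.393 V < V_ov = 0.495 V, the device is in the triode region.
I_D = k_n [V_ov · V_DS − ½ V_DS²] = 7.53 × [0.495 × 0.393 − 0.5 × 0.393²] = 0.883 mA.

Triode; I_D = 0.883 mA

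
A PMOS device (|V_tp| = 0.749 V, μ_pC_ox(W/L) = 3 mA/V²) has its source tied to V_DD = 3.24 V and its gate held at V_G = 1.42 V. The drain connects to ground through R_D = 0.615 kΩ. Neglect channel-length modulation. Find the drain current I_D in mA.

I_D = 1.72 mA

V_SG = V_DD − V_G = 3.24 − 1.42 = 1.82 V, so V_ov = 1.82 − 0.749 = 1.07 V.
Assume saturation: I_D = ½ k_p V_ov² = 0.5 × 3 × 1.07² = 1.72 mA, giving V_SD = V_DD − I_D R_D = 3.24 − 1.72 × 0.615 = 2.18 V.
V_SD = 2.18 V ≥ V_ov = 1.07 V, confirming saturation.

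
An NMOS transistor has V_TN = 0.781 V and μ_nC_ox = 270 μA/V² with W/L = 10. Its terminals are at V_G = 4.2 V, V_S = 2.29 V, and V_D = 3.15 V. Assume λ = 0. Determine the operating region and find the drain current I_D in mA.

Triode; I_D = 1.62 mA

V_GS = V_G − V_S = 4.2 − 2.29 = 1.91 V; V_DS = V_D − V_S = 3.15 − 2.29 = 0.86 V.
k_n = μ_nC_ox · (W/L) = 2.7 mA/V².
V_ov = V_GS − V_TN = 1.91 − 0.781 = 1.13 V.
Since V_DS = 0.86 V < V_ov = 1.13 V, the device is in the triode region.
I_D = k_n [V_ov · V_DS − ½ V_DS²] = 2.7 × [1.13 × 0.86 − 0.5 × 0.86²] = 1.62 mA.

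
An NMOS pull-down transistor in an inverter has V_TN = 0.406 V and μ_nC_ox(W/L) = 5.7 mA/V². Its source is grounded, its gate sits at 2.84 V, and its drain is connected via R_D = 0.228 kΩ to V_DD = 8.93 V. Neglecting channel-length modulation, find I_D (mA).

I_D = 16.9 mA

V_GS = V_G = 2.84 V, so V_ov = 2.84 − 0.406 = 2.43 V.
Assume saturation: I_D = ½ k_n V_ov² = 0.5 × 5.7 × 2.43² = 16.9 mA, giving V_DS = V_DD − I_D R_D = 8.93 − 16.9 × 0.228 = 5.08 V.
V_DS = 5.08 V ≥ V_ov = 2.43 V, confirming saturation.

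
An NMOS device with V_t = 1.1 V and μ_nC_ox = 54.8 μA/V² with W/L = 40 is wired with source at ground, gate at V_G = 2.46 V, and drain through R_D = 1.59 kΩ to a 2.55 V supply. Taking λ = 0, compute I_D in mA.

V_GS = V_G = 2.46 V, so V_ov = 2.46 − 1.1 = 1.36 V.
k_n = μ_nC_ox · (W/L) = 2.192 mA/V².
Assume saturation: I_D = ½ k_n V_ov² = 0.5 × 2.192 × 1.36² = 2.03 mA, giving V_DS = V_DD − I_D R_D = 2.55 − 2.03 × 1.59 = -0.673 V.
But -0.673 V < V_ov = 1.36 V, so the device is actually in triode.
In triode I_D = k_n[V_ov V_DS − ½ V_DS²] and I_D = (V_DD − V_DS)/R_D. Equating: 1.74 V_DS² − 5.74 V_DS + 2.55 = 0, giving V_DS = 0.529 V (the root below V_ov).
I_D = (2.55 − 0.529) / 1.59 = 1.27 mA.

I_D = 1.27 mA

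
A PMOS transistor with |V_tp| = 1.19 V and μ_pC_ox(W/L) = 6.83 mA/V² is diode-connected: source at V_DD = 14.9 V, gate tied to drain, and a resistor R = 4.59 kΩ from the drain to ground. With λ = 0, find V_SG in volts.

With gate tied to drain, V_SG = V_SD ≥ V_SG − |V_tp|, so the device is in saturation.
KCL at the drain: ½ k_p (V_SG − |V_tp|)² = (V_DD − V_SG)/R.
Let x = V_SG − 1.19. Then 15.7 x² + x − 13.71 = 0, giving x = 0.904 V (positive root), so V_SG = 2.09 V.
I_D = (V_DD − V_SG)/R = (14.9 − 2.09) / 4.59 = 2.79 mA.

V_SG = 2.09 V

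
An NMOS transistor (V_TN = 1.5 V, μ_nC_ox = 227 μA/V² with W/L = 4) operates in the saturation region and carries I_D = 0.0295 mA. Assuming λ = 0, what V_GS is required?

k_n = μ_nC_ox · (W/L) = 0.908 mA/V².
In saturation I_D = ½ k_n (V_GS − V_TN)², so V_GS − V_TN = √(2 I_D / k_n) = √(2 × 0.0295 / 0.908) = 0.255 V.
V_GS = 1.5 + 0.255 = 1.75 V.

V_GS = 1.75 V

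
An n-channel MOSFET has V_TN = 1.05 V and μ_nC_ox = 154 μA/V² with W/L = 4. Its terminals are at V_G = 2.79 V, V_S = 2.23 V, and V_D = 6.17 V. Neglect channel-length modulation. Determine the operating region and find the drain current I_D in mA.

Cutoff; I_D = 0 mA

V_GS = V_G − V_S = 2.79 − 2.23 = 0.56 V; V_DS = V_D − V_S = 6.17 − 2.23 = 3.94 V.
V_GS = 0.56 V < V_TN = 1.05 V, so the transistor is in cutoff.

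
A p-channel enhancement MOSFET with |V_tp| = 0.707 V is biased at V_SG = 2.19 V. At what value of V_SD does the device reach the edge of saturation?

The boundary between triode and saturation is V_SD = V_SG − |V_tp| = V_ov.
V_ov = 2.19 − 0.707 = 1.48 V.

V_SD,sat = 1.48 V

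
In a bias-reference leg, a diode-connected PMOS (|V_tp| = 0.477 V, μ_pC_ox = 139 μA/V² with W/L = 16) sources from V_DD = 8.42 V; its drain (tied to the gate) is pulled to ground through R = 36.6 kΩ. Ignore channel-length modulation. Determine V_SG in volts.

V_SG = 0.907 V

With gate tied to drain, V_SG = V_SD ≥ V_SG − |V_tp|, so the device is in saturation.
k_p = μ_pC_ox · (W/L) = 2.224 mA/V².
KCL at the drain: ½ k_p (V_SG − |V_tp|)² = (V_DD − V_SG)/R.
Let x = V_SG − 0.477. Then 40.7 x² + x − 7.943 = 0, giving x = 0.43 V (positive root), so V_SG = 0.907 V.
I_D = (V_DD − V_SG)/R = (8.42 − 0.907) / 36.6 = 0.205 mA.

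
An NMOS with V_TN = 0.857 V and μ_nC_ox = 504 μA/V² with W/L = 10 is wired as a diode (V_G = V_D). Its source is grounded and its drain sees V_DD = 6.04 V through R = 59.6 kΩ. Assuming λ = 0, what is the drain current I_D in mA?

With gate tied to drain, V_GS = V_DS ≥ V_GS − V_TN, so the device is in saturation.
k_n = μ_nC_ox · (W/L) = 5.04 mA/V².
KCL at the drain: ½ k_n (V_GS − V_TN)² = (V_DD − V_GS)/R.
Let x = V_GS − 0.857. Then 150 x² + x − 5.183 = 0, giving x = 0.182 V (positive root), so V_GS = 1.04 V.
I_D = (V_DD − V_GS)/R = (6.04 − 1.04) / 59.6 = 0.0839 mA.

I_D = 0.0839 mA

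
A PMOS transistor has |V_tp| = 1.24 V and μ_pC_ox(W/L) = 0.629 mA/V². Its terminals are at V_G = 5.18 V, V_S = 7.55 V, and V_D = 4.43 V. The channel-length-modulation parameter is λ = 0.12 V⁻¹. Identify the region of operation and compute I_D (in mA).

Saturation; I_D = 0.552 mA

V_SG = V_S − V_G = 7.55 − 5.18 = 2.37 V; V_SD = V_S − V_D = 7.55 − 4.43 = 3.12 V.
V_ov = V_SG − |V_tp| = 2.37 − 1.24 = 1.13 V.
Since V_SD = 3.12 V ≥ V_ov = 1.13 V, the device is in saturation.
I_D = ½ k_p V_ov² (1 + λ V_SD) = 0.5 × 0.629 × 1.13² × (1 + 0.12 × 3.12) = 0.552 mA.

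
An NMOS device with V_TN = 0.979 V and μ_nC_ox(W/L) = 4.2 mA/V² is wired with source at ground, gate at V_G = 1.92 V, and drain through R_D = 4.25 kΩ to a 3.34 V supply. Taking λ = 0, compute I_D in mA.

V_GS = V_G = 1.92 V, so V_ov = 1.92 − 0.979 = 0.941 V.
Assume saturation: I_D = ½ k_n V_ov² = 0.5 × 4.2 × 0.941² = 1.86 mA, giving V_DS = V_DD − I_D R_D = 3.34 − 1.86 × 4.25 = -4.56 V.
But -4.56 V < V_ov = 0.941 V, so the device is actually in triode.
In triode I_D = k_n[V_ov V_DS − ½ V_DS²] and I_D = (V_DD − V_DS)/R_D. Equating: 8.93 V_DS² − 17.8 V_DS + 3.34 = 0, giving V_DS = 0.21 V (the root below V_ov).
I_D = (3.34 − 0.21) / 4.25 = 0.737 mA.

I_D = 0.737 mA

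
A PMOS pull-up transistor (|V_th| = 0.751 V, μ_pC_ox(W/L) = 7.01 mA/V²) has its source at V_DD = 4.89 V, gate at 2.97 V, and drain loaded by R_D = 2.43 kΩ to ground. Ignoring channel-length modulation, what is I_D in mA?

I_D = 1.90 mA

V_SG = V_DD − V_G = 4.89 − 2.97 = 1.92 V, so V_ov = 1.92 − 0.751 = 1.17 V.
Assume saturation: I_D = ½ k_p V_ov² = 0.5 × 7.01 × 1.17² = 4.79 mA, giving V_SD = V_DD − I_D R_D = 4.89 − 4.79 × 2.43 = -6.75 V.
But -6.75 V < V_ov = 1.17 V, so the device is actually in triode.
In triode I_D = k_p[V_ov V_SD − ½ V_SD²] and I_D = (V_DD − V_SD)/R_D. Equating: 8.52 V_SD² − 20.91 V_SD + 4.89 = 0, giving V_SD = 0.262 V (the root below V_ov).
I_D = (4.89 − 0.262) / 2.43 = 1.9 mA.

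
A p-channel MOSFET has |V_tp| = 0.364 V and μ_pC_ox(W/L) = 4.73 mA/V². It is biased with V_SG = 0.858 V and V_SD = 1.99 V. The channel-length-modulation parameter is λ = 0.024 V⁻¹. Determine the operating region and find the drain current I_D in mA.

Saturation; I_D = 0.605 mA

V_ov = V_SG − |V_tp| = 0.858 − 0.364 = 0.494 V.
Since V_SD = 1.99 V ≥ V_ov = 0.494 V, the device is in saturation.
I_D = ½ k_p V_ov² (1 + λ V_SD) = 0.5 × 4.73 × 0.494² × (1 + 0.024 × 1.99) = 0.605 mA.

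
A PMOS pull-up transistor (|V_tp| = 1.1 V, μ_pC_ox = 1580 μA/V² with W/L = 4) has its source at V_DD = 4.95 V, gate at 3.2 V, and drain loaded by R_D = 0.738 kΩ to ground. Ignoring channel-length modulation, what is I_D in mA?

I_D = 1.34 mA

V_SG = V_DD − V_G = 4.95 − 3.2 = 1.75 V, so V_ov = 1.75 − 1.1 = 0.65 V.
k_p = μ_pC_ox · (W/L) = 6.32 mA/V².
Assume saturation: I_D = ½ k_p V_ov² = 0.5 × 6.32 × 0.65² = 1.34 mA, giving V_SD = V_DD − I_D R_D = 4.95 − 1.34 × 0.738 = 3.96 V.
V_SD = 3.96 V ≥ V_ov = 0.65 V, confirming saturation.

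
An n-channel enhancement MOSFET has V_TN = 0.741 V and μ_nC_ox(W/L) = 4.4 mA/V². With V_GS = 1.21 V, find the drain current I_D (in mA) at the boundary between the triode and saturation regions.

I_D = 0.484 mA

At the boundary V_DS = V_ov = V_GS − V_TN = 1.21 − 0.741 = 0.469 V.
I_D = ½ k_n V_ov² = 0.5 × 4.4 × 0.469² = 0.484 mA.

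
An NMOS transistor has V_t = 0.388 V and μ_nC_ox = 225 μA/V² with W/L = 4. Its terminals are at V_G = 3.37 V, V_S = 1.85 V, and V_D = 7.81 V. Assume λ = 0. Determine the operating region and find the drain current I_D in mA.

V_GS = V_G − V_S = 3.37 − 1.85 = 1.52 V; V_DS = V_D − V_S = 7.81 − 1.85 = 5.96 V.
k_n = μ_nC_ox · (W/L) = 0.9 mA/V².
V_ov = V_GS − V_t = 1.52 − 0.388 = 1.13 V.
Since V_DS = 5.96 V ≥ V_ov = 1.13 V, the device is in saturation.
I_D = ½ k_n V_ov² = 0.5 × 0.9 × 1.13² = 0.577 mA.

Saturation; I_D = 0.577 mA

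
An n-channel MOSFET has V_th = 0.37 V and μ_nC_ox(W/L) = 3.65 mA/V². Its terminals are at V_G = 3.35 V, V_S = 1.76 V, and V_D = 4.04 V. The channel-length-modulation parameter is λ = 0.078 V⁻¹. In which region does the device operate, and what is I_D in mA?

V_GS = V_G − V_S = 3.35 − 1.76 = 1.59 V; V_DS = V_D − V_S = 4.04 − 1.76 = 2.28 V.
V_ov = V_GS − V_th = 1.59 − 0.37 = 1.22 V.
Since V_DS = 2.28 V ≥ V_ov = 1.22 V, the device is in saturation.
I_D = ½ k_n V_ov² (1 + λ V_DS) = 0.5 × 3.65 × 1.22² × (1 + 0.078 × 2.28) = 3.2 mA.

Saturation; I_D = 3.20 mA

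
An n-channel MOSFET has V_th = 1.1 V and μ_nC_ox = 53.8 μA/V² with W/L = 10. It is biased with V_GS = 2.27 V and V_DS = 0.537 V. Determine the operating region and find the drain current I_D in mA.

k_n = μ_nC_ox · (W/L) = 0.538 mA/V².
V_ov = V_GS − V_th = 2.27 − 1.1 = 1.17 V.
Since V_DS = 0.537 V < V_ov = 1.17 V, the device is in the triode region.
I_D = k_n [V_ov · V_DS − ½ V_DS²] = 0.538 × [1.17 × 0.537 − 0.5 × 0.537²] = 0.26 mA.

Triode; I_D = 0.260 mA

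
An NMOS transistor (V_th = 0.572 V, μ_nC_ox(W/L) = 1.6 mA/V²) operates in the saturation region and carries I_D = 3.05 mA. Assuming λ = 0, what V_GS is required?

In saturation I_D = ½ k_n (V_GS − V_th)², so V_GS − V_th = √(2 I_D / k_n) = √(2 × 3.05 / 1.6) = 1.95 V.
V_GS = 0.572 + 1.95 = 2.52 V.

V_GS = 2.52 V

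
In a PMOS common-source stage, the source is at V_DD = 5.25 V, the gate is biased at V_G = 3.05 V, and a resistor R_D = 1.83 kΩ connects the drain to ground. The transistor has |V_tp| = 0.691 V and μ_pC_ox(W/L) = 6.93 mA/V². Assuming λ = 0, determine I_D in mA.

V_SG = V_DD − V_G = 5.25 − 3.05 = 2.2 V, so V_ov = 2.2 − 0.691 = 1.51 V.
Assume saturation: I_D = ½ k_p V_ov² = 0.5 × 6.93 × 1.51² = 7.89 mA, giving V_SD = V_DD − I_D R_D = 5.25 − 7.89 × 1.83 = -9.19 V.
But -9.19 V < V_ov = 1.51 V, so the device is actually in triode.
In triode I_D = k_p[V_ov V_SD − ½ V_SD²] and I_D = (V_DD − V_SD)/R_D. Equating: 6.34 V_SD² − 20.14 V_SD + 5.25 = 0, giving V_SD = 0.287 V (the root below V_ov).
I_D = (5.25 − 0.287) / 1.83 = 2.71 mA.

I_D = 2.71 mA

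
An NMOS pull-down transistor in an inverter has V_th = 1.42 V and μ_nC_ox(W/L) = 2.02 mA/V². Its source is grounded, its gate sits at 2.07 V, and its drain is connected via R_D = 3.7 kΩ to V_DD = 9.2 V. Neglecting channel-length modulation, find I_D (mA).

V_GS = V_G = 2.07 V, so V_ov = 2.07 − 1.42 = 0.65 V.
Assume saturation: I_D = ½ k_n V_ov² = 0.5 × 2.02 × 0.65² = 0.427 mA, giving V_DS = V_DD − I_D R_D = 9.2 − 0.427 × 3.7 = 7.62 V.
V_DS = 7.62 V ≥ V_ov = 0.65 V, confirming saturation.

I_D = 0.427 mA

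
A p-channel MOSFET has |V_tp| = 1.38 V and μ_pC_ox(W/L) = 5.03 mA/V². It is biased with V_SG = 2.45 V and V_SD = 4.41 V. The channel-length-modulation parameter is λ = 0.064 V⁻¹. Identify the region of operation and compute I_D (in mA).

V_ov = V_SG − |V_tp| = 2.45 − 1.38 = 1.07 V.
Since V_SD = 4.41 V ≥ V_ov = 1.07 V, the device is in saturation.
I_D = ½ k_p V_ov² (1 + λ V_SD) = 0.5 × 5.03 × 1.07² × (1 + 0.064 × 4.41) = 3.69 mA.

Saturation; I_D = 3.69 mA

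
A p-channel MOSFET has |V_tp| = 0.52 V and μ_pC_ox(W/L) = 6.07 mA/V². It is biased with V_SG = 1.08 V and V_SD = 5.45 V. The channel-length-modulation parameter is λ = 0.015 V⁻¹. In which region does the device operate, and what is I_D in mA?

Saturation; I_D = 1.03 mA

V_ov = V_SG − |V_tp| = 1.08 − 0.52 = 0.56 V.
Since V_SD = 5.45 V ≥ V_ov = 0.56 V, the device is in saturation.
I_D = ½ k_p V_ov² (1 + λ V_SD) = 0.5 × 6.07 × 0.56² × (1 + 0.015 × 5.45) = 1.03 mA.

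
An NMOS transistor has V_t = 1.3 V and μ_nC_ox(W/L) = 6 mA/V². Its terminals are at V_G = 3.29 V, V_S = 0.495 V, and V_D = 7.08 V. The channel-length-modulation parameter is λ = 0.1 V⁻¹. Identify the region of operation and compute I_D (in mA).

Saturation; I_D = 11.1 mA

V_GS = V_G − V_S = 3.29 − 0.495 = 2.79 V; V_DS = V_D − V_S = 7.08 − 0.495 = 6.58 V.
V_ov = V_GS − V_t = 2.79 − 1.3 = 1.49 V.
Since V_DS = 6.58 V ≥ V_ov = 1.49 V, the device is in saturation.
I_D = ½ k_n V_ov² (1 + λ V_DS) = 0.5 × 6 × 1.49² × (1 + 0.1 × 6.58) = 11.1 mA.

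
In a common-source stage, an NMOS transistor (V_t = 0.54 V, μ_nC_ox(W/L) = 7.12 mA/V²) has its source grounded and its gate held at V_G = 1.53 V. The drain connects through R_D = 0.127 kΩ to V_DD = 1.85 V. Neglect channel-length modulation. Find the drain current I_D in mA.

V_GS = V_G = 1.53 V, so V_ov = 1.53 − 0.54 = 0.99 V.
Assume saturation: I_D = ½ k_n V_ov² = 0.5 × 7.12 × 0.99² = 3.49 mA, giving V_DS = V_DD − I_D R_D = 1.85 − 3.49 × 0.127 = 1.41 V.
V_DS = 1.41 V ≥ V_ov = 0.99 V, confirming saturation.

I_D = 3.49 mA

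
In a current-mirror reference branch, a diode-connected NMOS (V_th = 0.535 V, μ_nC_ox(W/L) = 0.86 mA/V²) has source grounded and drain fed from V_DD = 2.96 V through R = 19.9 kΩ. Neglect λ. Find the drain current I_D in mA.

I_D = 0.0979 mA

With gate tied to drain, V_GS = V_DS ≥ V_GS − V_th, so the device is in saturation.
KCL at the drain: ½ k_n (V_GS − V_th)² = (V_DD − V_GS)/R.
Let x = V_GS − 0.535. Then 8.56 x² + x − 2.425 = 0, giving x = 0.477 V (positive root), so V_GS = 1.01 V.
I_D = (V_DD − V_GS)/R = (2.96 − 1.01) / 19.9 = 0.0979 mA.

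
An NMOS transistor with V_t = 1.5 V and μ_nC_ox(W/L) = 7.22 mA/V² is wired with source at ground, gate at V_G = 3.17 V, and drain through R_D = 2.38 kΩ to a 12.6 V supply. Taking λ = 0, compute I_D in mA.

I_D = 5.09 mA

V_GS = V_G = 3.17 V, so V_ov = 3.17 − 1.5 = 1.67 V.
Assume saturation: I_D = ½ k_n V_ov² = 0.5 × 7.22 × 1.67² = 10.1 mA, giving V_DS = V_DD − I_D R_D = 12.6 − 10.1 × 2.38 = -11.4 V.
But -11.4 V < V_ov = 1.67 V, so the device is actually in triode.
In triode I_D = k_n[V_ov V_DS − ½ V_DS²] and I_D = (V_DD − V_DS)/R_D. Equating: 8.59 V_DS² − 29.7 V_DS + 12.6 = 0, giving V_DS = 0.495 V (the root below V_ov).
I_D = (12.6 − 0.495) / 2.38 = 5.09 mA.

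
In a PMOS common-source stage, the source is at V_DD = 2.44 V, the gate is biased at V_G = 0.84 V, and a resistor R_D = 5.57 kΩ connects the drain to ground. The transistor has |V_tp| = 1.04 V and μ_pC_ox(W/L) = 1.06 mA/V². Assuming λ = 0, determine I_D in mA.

V_SG = V_DD − V_G = 2.44 − 0.84 = 1.6 V, so V_ov = 1.6 − 1.04 = 0.56 V.
Assume saturation: I_D = ½ k_p V_ov² = 0.5 × 1.06 × 0.56² = 0.166 mA, giving V_SD = V_DD − I_D R_D = 2.44 − 0.166 × 5.57 = 1.51 V.
V_SD = 1.51 V ≥ V_ov = 0.56 V, confirming saturation.

I_D = 0.166 mA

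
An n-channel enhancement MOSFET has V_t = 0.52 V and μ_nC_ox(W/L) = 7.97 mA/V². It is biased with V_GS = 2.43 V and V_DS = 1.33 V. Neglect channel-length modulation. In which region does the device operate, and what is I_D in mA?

Triode; I_D = 13.2 mA

V_ov = V_GS − V_t = 2.43 − 0.52 = 1.91 V.
Since V_DS = 1.33 V < V_ov = 1.91 V, the device is in the triode region.
I_D = k_n [V_ov · V_DS − ½ V_DS²] = 7.97 × [1.91 × 1.33 − 0.5 × 1.33²] = 13.2 mA.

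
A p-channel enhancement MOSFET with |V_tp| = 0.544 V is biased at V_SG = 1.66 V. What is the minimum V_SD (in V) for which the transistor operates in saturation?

The boundary between triode and saturation is V_SD = V_SG − |V_tp| = V_ov.
V_ov = 1.66 − 0.544 = 1.12 V.

V_SD,sat = 1.12 V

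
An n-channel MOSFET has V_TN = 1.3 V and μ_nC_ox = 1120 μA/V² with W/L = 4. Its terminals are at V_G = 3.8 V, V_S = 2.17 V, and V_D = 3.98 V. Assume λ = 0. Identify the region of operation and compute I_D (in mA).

Saturation; I_D = 0.244 mA

V_GS = V_G − V_S = 3.8 − 2.17 = 1.63 V; V_DS = V_D − V_S = 3.98 − 2.17 = 1.81 V.
k_n = μ_nC_ox · (W/L) = 4.48 mA/V².
V_ov = V_GS − V_TN = 1.63 − 1.3 = 0.33 V.
Since V_DS = 1.81 V ≥ V_ov = 0.33 V, the device is in saturation.
I_D = ½ k_n V_ov² = 0.5 × 4.48 × 0.33² = 0.244 mA.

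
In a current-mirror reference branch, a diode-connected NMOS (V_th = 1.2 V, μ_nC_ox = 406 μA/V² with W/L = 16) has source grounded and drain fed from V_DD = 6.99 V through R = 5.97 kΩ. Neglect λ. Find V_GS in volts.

V_GS = 1.72 V

With gate tied to drain, V_GS = V_DS ≥ V_GS − V_th, so the device is in saturation.
k_n = μ_nC_ox · (W/L) = 6.496 mA/V².
KCL at the drain: ½ k_n (V_GS − V_th)² = (V_DD − V_GS)/R.
Let x = V_GS − 1.2. Then 19.4 x² + x − 5.79 = 0, giving x = 0.521 V (positive root), so V_GS = 1.72 V.
I_D = (V_DD − V_GS)/R = (6.99 − 1.72) / 5.97 = 0.883 mA.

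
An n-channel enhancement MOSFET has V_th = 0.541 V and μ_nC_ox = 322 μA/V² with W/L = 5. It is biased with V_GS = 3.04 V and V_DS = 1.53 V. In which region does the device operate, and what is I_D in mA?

k_n = μ_nC_ox · (W/L) = 1.61 mA/V².
V_ov = V_GS − V_th = 3.04 − 0.541 = 2.5 V.
Since V_DS = 1.53 V < V_ov = 2.5 V, the device is in the triode region.
I_D = k_n [V_ov · V_DS − ½ V_DS²] = 1.61 × [2.5 × 1.53 − 0.5 × 1.53²] = 4.27 mA.

Triode; I_D = 4.27 mA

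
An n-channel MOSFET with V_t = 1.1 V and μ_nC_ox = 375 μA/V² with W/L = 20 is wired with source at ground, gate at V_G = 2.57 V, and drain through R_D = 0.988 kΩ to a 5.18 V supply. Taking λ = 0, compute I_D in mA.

V_GS = V_G = 2.57 V, so V_ov = 2.57 − 1.1 = 1.47 V.
k_n = μ_nC_ox · (W/L) = 7.5 mA/V².
Assume saturation: I_D = ½ k_n V_ov² = 0.5 × 7.5 × 1.47² = 8.1 mA, giving V_DS = V_DD − I_D R_D = 5.18 − 8.1 × 0.988 = -2.83 V.
But -2.83 V < V_ov = 1.47 V, so the device is actually in triode.
In triode I_D = k_n[V_ov V_DS − ½ V_DS²] and I_D = (V_DD − V_DS)/R_D. Equating: 3.71 V_DS² − 11.89 V_DS + 5.18 = 0, giving V_DS = 0.52 V (the root below V_ov).
I_D = (5.18 − 0.52) / 0.988 = 4.72 mA.

I_D = 4.72 mA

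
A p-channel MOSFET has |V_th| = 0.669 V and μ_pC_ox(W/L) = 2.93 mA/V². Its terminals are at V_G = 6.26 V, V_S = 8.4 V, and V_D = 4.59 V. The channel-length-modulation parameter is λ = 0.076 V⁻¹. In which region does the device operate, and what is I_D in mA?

Saturation; I_D = 4.09 mA

V_SG = V_S − V_G = 8.4 − 6.26 = 2.14 V; V_SD = V_S − V_D = 8.4 − 4.59 = 3.81 V.
V_ov = V_SG − |V_th| = 2.14 − 0.669 = 1.47 V.
Since V_SD = 3.81 V ≥ V_ov = 1.47 V, the device is in saturation.
I_D = ½ k_p V_ov² (1 + λ V_SD) = 0.5 × 2.93 × 1.47² × (1 + 0.076 × 3.81) = 4.09 mA.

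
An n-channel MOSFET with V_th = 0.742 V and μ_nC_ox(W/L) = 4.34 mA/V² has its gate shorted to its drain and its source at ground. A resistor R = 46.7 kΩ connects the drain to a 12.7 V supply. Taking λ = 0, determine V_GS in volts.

V_GS = 1.08 V

With gate tied to drain, V_GS = V_DS ≥ V_GS − V_th, so the device is in saturation.
KCL at the drain: ½ k_n (V_GS − V_th)² = (V_DD − V_GS)/R.
Let x = V_GS − 0.742. Then 101 x² + x − 11.96 = 0, giving x = 0.339 V (positive root), so V_GS = 1.08 V.
I_D = (V_DD − V_GS)/R = (12.7 − 1.08) / 46.7 = 0.249 mA.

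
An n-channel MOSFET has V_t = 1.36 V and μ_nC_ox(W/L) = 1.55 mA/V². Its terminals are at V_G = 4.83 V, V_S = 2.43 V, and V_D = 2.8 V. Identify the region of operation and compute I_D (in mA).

Triode; I_D = 0.490 mA

V_GS = V_G − V_S = 4.83 − 2.43 = 2.4 V; V_DS = V_D − V_S = 2.8 − 2.43 = 0.37 V.
V_ov = V_GS − V_t = 2.4 − 1.36 = 1.04 V.
Since V_DS = 0.37 V < V_ov = 1.04 V, the device is in the triode region.
I_D = k_n [V_ov · V_DS − ½ V_DS²] = 1.55 × [1.04 × 0.37 − 0.5 × 0.37²] = 0.49 mA.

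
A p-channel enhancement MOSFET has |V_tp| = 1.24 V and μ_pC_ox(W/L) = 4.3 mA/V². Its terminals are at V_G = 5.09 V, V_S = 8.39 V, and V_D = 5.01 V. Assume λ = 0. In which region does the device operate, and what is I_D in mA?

V_SG = V_S − V_G = 8.39 − 5.09 = 3.3 V; V_SD = V_S − V_D = 8.39 − 5.01 = 3.38 V.
V_ov = V_SG − |V_tp| = 3.3 − 1.24 = 2.06 V.
Since V_SD = 3.38 V ≥ V_ov = 2.06 V, the device is in saturation.
I_D = ½ k_p V_ov² = 0.5 × 4.3 × 2.06² = 9.12 mA.

Saturation; I_D = 9.12 mA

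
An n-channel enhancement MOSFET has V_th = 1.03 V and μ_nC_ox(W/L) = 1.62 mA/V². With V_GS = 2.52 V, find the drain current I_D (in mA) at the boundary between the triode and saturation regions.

I_D = 1.80 mA

At the boundary V_DS = V_ov = V_GS − V_th = 2.52 − 1.03 = 1.49 V.
I_D = ½ k_n V_ov² = 0.5 × 1.62 × 1.49² = 1.8 mA.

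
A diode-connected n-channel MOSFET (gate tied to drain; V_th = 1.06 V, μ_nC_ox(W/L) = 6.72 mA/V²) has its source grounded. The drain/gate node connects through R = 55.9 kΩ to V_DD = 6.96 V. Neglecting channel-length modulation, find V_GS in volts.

With gate tied to drain, V_GS = V_DS ≥ V_GS − V_th, so the device is in saturation.
KCL at the drain: ½ k_n (V_GS − V_th)² = (V_DD − V_GS)/R.
Let x = V_GS − 1.06. Then 188 x² + x − 5.9 = 0, giving x = 0.175 V (positive root), so V_GS = 1.23 V.
I_D = (V_DD − V_GS)/R = (6.96 − 1.23) / 55.9 = 0.102 mA.

V_GS = 1.23 V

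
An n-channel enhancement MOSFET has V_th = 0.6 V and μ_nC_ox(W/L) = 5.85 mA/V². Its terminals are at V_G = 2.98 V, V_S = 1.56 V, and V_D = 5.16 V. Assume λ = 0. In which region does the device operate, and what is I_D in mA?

Saturation; I_D = 1.97 mA

V_GS = V_G − V_S = 2.98 − 1.56 = 1.42 V; V_DS = V_D − V_S = 5.16 − 1.56 = 3.6 V.
V_ov = V_GS − V_th = 1.42 − 0.6 = 0.82 V.
Since V_DS = 3.6 V ≥ V_ov = 0.82 V, the device is in saturation.
I_D = ½ k_n V_ov² = 0.5 × 5.85 × 0.82² = 1.97 mA.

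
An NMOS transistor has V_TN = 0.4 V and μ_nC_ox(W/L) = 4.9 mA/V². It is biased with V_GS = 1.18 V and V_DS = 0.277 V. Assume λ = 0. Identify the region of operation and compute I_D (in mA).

V_ov = V_GS − V_TN = 1.18 − 0.4 = 0.78 V.
Since V_DS = 0.277 V < V_ov = 0.78 V, the device is in the triode region.
I_D = k_n [V_ov · V_DS − ½ V_DS²] = 4.9 × [0.78 × 0.277 − 0.5 × 0.277²] = 0.871 mA.

Triode; I_D = 0.871 mA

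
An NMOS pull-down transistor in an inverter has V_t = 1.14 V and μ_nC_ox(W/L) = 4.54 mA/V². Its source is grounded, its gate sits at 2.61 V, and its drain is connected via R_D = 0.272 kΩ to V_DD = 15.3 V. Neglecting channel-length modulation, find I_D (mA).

I_D = 4.91 mA

V_GS = V_G = 2.61 V, so V_ov = 2.61 − 1.14 = 1.47 V.
Assume saturation: I_D = ½ k_n V_ov² = 0.5 × 4.54 × 1.47² = 4.91 mA, giving V_DS = V_DD − I_D R_D = 15.3 − 4.91 × 0.272 = 14 V.
V_DS = 14 V ≥ V_ov = 1.47 V, confirming saturation.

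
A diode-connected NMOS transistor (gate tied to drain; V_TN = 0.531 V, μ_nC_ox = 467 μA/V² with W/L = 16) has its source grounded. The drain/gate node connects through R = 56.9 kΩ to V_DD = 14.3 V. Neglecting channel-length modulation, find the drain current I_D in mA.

I_D = 0.238 mA

With gate tied to drain, V_GS = V_DS ≥ V_GS − V_TN, so the device is in saturation.
k_n = μ_nC_ox · (W/L) = 7.472 mA/V².
KCL at the drain: ½ k_n (V_GS − V_TN)² = (V_DD − V_GS)/R.
Let x = V_GS − 0.531. Then 213 x² + x − 13.77 = 0, giving x = 0.252 V (positive root), so V_GS = 0.783 V.
I_D = (V_DD − V_GS)/R = (14.3 − 0.783) / 56.9 = 0.238 mA.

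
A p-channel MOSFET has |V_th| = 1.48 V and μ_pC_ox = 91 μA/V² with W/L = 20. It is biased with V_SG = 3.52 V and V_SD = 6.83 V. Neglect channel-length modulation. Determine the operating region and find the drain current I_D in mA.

Saturation; I_D = 3.79 mA

k_p = μ_pC_ox · (W/L) = 1.82 mA/V².
V_ov = V_SG − |V_th| = 3.52 − 1.48 = 2.04 V.
Since V_SD = 6.83 V ≥ V_ov = 2.04 V, the device is in saturation.
I_D = ½ k_p V_ov² = 0.5 × 1.82 × 2.04² = 3.79 mA.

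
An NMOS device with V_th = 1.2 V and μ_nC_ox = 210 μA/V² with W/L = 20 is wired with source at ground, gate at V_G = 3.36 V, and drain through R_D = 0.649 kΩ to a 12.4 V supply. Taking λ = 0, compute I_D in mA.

V_GS = V_G = 3.36 V, so V_ov = 3.36 − 1.2 = 2.16 V.
k_n = μ_nC_ox · (W/L) = 4.2 mA/V².
Assume saturation: I_D = ½ k_n V_ov² = 0.5 × 4.2 × 2.16² = 9.8 mA, giving V_DS = V_DD − I_D R_D = 12.4 − 9.8 × 0.649 = 6.04 V.
V_DS = 6.04 V ≥ V_ov = 2.16 V, confirming saturation.

I_D = 9.80 mA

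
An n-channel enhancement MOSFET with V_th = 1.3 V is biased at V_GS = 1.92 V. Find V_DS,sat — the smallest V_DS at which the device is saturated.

The boundary between triode and saturation is V_DS = V_GS − V_th = V_ov.
V_ov = 1.92 − 1.3 = 0.62 V.

V_DS,sat = 0.620 V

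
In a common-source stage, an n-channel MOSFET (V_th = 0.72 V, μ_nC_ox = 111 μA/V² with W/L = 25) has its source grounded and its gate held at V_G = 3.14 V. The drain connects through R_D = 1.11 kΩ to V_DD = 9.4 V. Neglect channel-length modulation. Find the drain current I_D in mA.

V_GS = V_G = 3.14 V, so V_ov = 3.14 − 0.72 = 2.42 V.
k_n = μ_nC_ox · (W/L) = 2.775 mA/V².
Assume saturation: I_D = ½ k_n V_ov² = 0.5 × 2.775 × 2.42² = 8.13 mA, giving V_DS = V_DD − I_D R_D = 9.4 − 8.13 × 1.11 = 0.38 V.
But 0.38 V < V_ov = 2.42 V, so the device is actually in triode.
In triode I_D = k_n[V_ov V_DS − ½ V_DS²] and I_D = (V_DD − V_DS)/R_D. Equating: 1.54 V_DS² − 8.454 V_DS + 9.4 = 0, giving V_DS = 1.55 V (the root below V_ov).
I_D = (9.4 − 1.55) / 1.11 = 7.07 mA.

I_D = 7.07 mA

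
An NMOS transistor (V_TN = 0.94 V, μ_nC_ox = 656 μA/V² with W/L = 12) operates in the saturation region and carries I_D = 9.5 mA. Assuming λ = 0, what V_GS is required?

k_n = μ_nC_ox · (W/L) = 7.872 mA/V².
In saturation I_D = ½ k_n (V_GS − V_TN)², so V_GS − V_TN = √(2 I_D / k_n) = √(2 × 9.5 / 7.872) = 1.55 V.
V_GS = 0.94 + 1.55 = 2.49 V.

V_GS = 2.49 V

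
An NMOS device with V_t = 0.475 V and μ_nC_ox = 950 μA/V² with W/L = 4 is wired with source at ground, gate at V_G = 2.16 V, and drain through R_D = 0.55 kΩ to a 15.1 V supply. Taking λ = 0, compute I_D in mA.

I_D = 5.39 mA

V_GS = V_G = 2.16 V, so V_ov = 2.16 − 0.475 = 1.69 V.
k_n = μ_nC_ox · (W/L) = 3.8 mA/V².
Assume saturation: I_D = ½ k_n V_ov² = 0.5 × 3.8 × 1.69² = 5.39 mA, giving V_DS = V_DD − I_D R_D = 15.1 − 5.39 × 0.55 = 12.1 V.
V_DS = 12.1 V ≥ V_ov = 1.69 V, confirming saturation.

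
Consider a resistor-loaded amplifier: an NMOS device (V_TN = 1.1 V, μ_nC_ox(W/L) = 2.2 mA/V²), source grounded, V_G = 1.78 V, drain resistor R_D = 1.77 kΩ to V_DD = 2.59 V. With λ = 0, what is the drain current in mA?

I_D = 0.509 mA

V_GS = V_G = 1.78 V, so V_ov = 1.78 − 1.1 = 0.68 V.
Assume saturation: I_D = ½ k_n V_ov² = 0.5 × 2.2 × 0.68² = 0.509 mA, giving V_DS = V_DD − I_D R_D = 2.59 − 0.509 × 1.77 = 1.69 V.
V_DS = 1.69 V ≥ V_ov = 0.68 V, confirming saturation.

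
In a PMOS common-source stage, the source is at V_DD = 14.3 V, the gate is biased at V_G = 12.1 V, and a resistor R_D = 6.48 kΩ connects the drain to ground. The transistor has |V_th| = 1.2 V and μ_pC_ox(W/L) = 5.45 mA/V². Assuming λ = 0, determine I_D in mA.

I_D = 2.12 mA

V_SG = V_DD − V_G = 14.3 − 12.1 = 2.2 V, so V_ov = 2.2 − 1.2 = 1 V.
Assume saturation: I_D = ½ k_p V_ov² = 0.5 × 5.45 × 1² = 2.73 mA, giving V_SD = V_DD − I_D R_D = 14.3 − 2.73 × 6.48 = -3.36 V.
But -3.36 V < V_ov = 1 V, so the device is actually in triode.
In triode I_D = k_p[V_ov V_SD − ½ V_SD²] and I_D = (V_DD − V_SD)/R_D. Equating: 17.7 V_SD² − 36.32 V_SD + 14.3 = 0, giving V_SD = 0.531 V (the root below V_ov).
I_D = (14.3 − 0.531) / 6.48 = 2.12 mA.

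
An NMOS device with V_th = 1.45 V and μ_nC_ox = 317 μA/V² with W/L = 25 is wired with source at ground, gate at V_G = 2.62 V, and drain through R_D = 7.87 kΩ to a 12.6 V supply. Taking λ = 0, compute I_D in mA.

I_D = 1.58 mA

V_GS = V_G = 2.62 V, so V_ov = 2.62 − 1.45 = 1.17 V.
k_n = μ_nC_ox · (W/L) = 7.925 mA/V².
Assume saturation: I_D = ½ k_n V_ov² = 0.5 × 7.925 × 1.17² = 5.42 mA, giving V_DS = V_DD − I_D R_D = 12.6 − 5.42 × 7.87 = -30.1 V.
But -30.1 V < V_ov = 1.17 V, so the device is actually in triode.
In triode I_D = k_n[V_ov V_DS − ½ V_DS²] and I_D = (V_DD − V_DS)/R_D. Equating: 31.2 V_DS² − 73.97 V_DS + 12.6 = 0, giving V_DS = 0.185 V (the root below V_ov).
I_D = (12.6 − 0.185) / 7.87 = 1.58 mA.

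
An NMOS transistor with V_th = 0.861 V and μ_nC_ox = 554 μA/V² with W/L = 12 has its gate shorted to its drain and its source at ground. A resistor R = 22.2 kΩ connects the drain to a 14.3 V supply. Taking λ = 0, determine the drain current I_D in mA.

With gate tied to drain, V_GS = V_DS ≥ V_GS − V_th, so the device is in saturation.
k_n = μ_nC_ox · (W/L) = 6.648 mA/V².
KCL at the drain: ½ k_n (V_GS − V_th)² = (V_DD − V_GS)/R.
Let x = V_GS − 0.861. Then 73.8 x² + x − 13.44 = 0, giving x = 0.42 V (positive root), so V_GS = 1.28 V.
I_D = (V_DD − V_GS)/R = (14.3 − 1.28) / 22.2 = 0.586 mA.

I_D = 0.586 mA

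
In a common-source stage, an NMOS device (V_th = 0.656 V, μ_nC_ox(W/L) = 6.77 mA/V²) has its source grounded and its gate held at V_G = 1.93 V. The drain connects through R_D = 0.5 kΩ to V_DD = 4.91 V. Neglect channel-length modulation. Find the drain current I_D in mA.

V_GS = V_G = 1.93 V, so V_ov = 1.93 − 0.656 = 1.27 V.
Assume saturation: I_D = ½ k_n V_ov² = 0.5 × 6.77 × 1.27² = 5.49 mA, giving V_DS = V_DD − I_D R_D = 4.91 − 5.49 × 0.5 = 2.16 V.
V_DS = 2.16 V ≥ V_ov = 1.27 V, confirming saturation.

I_D = 5.49 mA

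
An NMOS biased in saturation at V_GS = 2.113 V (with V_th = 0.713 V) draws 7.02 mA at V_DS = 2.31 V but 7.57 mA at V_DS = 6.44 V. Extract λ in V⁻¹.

λ = 0.0198 V⁻¹

With V_GS fixed, I_D ∝ (1 + λ V_DS) in saturation, so I_D2/I_D1 = (1 + λ V_DS2)/(1 + λ V_DS1).
7.57/7.02 = 1.078 = (1 + 6.44 λ)/(1 + 2.31 λ).
Solving: λ (I_D1 V_DS2 − I_D2 V_DS1) = I_D2 − I_D1, so λ = (7.57 − 7.02) / (7.02 × 6.44 − 7.57 × 2.31) = 0.55 / 27.7 = 0.0198 V⁻¹.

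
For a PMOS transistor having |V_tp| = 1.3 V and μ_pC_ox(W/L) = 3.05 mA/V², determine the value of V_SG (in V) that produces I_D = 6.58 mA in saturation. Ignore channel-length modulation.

V_SG = 3.38 V

In saturation I_D = ½ k_p (V_SG − |V_tp|)², so V_SG − |V_tp| = √(2 I_D / k_p) = √(2 × 6.58 / 3.05) = 2.08 V.
V_SG = 1.3 + 2.08 = 3.38 V.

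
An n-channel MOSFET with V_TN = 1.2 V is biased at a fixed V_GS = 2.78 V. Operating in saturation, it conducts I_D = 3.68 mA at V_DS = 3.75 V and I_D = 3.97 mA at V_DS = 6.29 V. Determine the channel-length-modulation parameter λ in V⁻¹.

λ = 0.0351 V⁻¹

With V_GS fixed, I_D ∝ (1 + λ V_DS) in saturation, so I_D2/I_D1 = (1 + λ V_DS2)/(1 + λ V_DS1).
3.97/3.68 = 1.079 = (1 + 6.29 λ)/(1 + 3.75 λ).
Solving: λ (I_D1 V_DS2 − I_D2 V_DS1) = I_D2 − I_D1, so λ = (3.97 − 3.68) / (3.68 × 6.29 − 3.97 × 3.75) = 0.29 / 8.26 = 0.0351 V⁻¹.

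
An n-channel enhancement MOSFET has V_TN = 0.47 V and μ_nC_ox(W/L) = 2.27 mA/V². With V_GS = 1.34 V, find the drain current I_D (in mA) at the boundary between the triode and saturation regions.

I_D = 0.859 mA

At the boundary V_DS = V_ov = V_GS − V_TN = 1.34 − 0.47 = 0.87 V.
I_D = ½ k_n V_ov² = 0.5 × 2.27 × 0.87² = 0.859 mA.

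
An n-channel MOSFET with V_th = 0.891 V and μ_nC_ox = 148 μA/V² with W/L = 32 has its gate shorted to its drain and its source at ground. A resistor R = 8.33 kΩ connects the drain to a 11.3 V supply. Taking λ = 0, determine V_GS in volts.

V_GS = 1.59 V

With gate tied to drain, V_GS = V_DS ≥ V_GS − V_th, so the device is in saturation.
k_n = μ_nC_ox · (W/L) = 4.736 mA/V².
KCL at the drain: ½ k_n (V_GS − V_th)² = (V_DD − V_GS)/R.
Let x = V_GS − 0.891. Then 19.7 x² + x − 10.41 = 0, giving x = 0.702 V (positive root), so V_GS = 1.59 V.
I_D = (V_DD − V_GS)/R = (11.3 − 1.59) / 8.33 = 1.17 mA.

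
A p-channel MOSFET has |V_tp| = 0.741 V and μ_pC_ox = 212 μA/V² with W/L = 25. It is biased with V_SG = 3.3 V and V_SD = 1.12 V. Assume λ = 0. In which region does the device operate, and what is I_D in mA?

k_p = μ_pC_ox · (W/L) = 5.3 mA/V².
V_ov = V_SG − |V_tp| = 3.3 − 0.741 = 2.56 V.
Since V_SD = 1.12 V < V_ov = 2.56 V, the device is in the triode region.
I_D = k_p [V_ov · V_SD − ½ V_SD²] = 5.3 × [2.56 × 1.12 − 0.5 × 1.12²] = 11.9 mA.

Triode; I_D = 11.9 mA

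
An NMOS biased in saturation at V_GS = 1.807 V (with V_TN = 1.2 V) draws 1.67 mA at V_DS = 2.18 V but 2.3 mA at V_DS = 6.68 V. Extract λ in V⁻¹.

With V_GS fixed, I_D ∝ (1 + λ V_DS) in saturation, so I_D2/I_D1 = (1 + λ V_DS2)/(1 + λ V_DS1).
2.3/1.67 = 1.377 = (1 + 6.68 λ)/(1 + 2.18 λ).
Solving: λ (I_D1 V_DS2 − I_D2 V_DS1) = I_D2 − I_D1, so λ = (2.3 − 1.67) / (1.67 × 6.68 − 2.3 × 2.18) = 0.63 / 6.14 = 0.103 V⁻¹.

λ = 0.103 V⁻¹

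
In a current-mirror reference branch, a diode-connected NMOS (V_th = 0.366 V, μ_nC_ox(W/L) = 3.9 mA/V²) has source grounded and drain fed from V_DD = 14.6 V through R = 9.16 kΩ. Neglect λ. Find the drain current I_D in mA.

With gate tied to drain, V_GS = V_DS ≥ V_GS − V_th, so the device is in saturation.
KCL at the drain: ½ k_n (V_GS − V_th)² = (V_DD − V_GS)/R.
Let x = V_GS − 0.366. Then 17.9 x² + x − 14.23 = 0, giving x = 0.865 V (positive root), so V_GS = 1.23 V.
I_D = (V_DD − V_GS)/R = (14.6 − 1.23) / 9.16 = 1.46 mA.

I_D = 1.46 mA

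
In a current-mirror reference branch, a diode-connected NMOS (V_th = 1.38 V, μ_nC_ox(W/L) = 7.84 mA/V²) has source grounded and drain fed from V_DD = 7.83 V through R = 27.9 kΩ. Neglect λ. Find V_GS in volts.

With gate tied to drain, V_GS = V_DS ≥ V_GS − V_th, so the device is in saturation.
KCL at the drain: ½ k_n (V_GS − V_th)² = (V_DD − V_GS)/R.
Let x = V_GS − 1.38. Then 109 x² + x − 6.45 = 0, giving x = 0.238 V (positive root), so V_GS = 1.62 V.
I_D = (V_DD − V_GS)/R = (7.83 − 1.62) / 27.9 = 0.223 mA.

V_GS = 1.62 V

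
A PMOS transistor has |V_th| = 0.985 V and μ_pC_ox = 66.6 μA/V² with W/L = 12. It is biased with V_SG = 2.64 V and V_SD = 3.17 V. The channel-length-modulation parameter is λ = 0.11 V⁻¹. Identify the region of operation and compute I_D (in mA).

Saturation; I_D = 1.48 mA

k_p = μ_pC_ox · (W/L) = 0.7992 mA/V².
V_ov = V_SG − |V_th| = 2.64 − 0.985 = 1.66 V.
Since V_SD = 3.17 V ≥ V_ov = 1.66 V, the device is in saturation.
I_D = ½ k_p V_ov² (1 + λ V_SD) = 0.5 × 0.7992 × 1.66² × (1 + 0.11 × 3.17) = 1.48 mA.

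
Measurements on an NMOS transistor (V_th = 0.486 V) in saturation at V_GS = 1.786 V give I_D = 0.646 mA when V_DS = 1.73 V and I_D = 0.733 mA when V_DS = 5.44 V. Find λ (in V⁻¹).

λ = 0.0387 V⁻¹

With V_GS fixed, I_D ∝ (1 + λ V_DS) in saturation, so I_D2/I_D1 = (1 + λ V_DS2)/(1 + λ V_DS1).
0.733/0.646 = 1.135 = (1 + 5.44 λ)/(1 + 1.73 λ).
Solving: λ (I_D1 V_DS2 − I_D2 V_DS1) = I_D2 − I_D1, so λ = (0.733 − 0.646) / (0.646 × 5.44 − 0.733 × 1.73) = 0.087 / 2.25 = 0.0387 V⁻¹.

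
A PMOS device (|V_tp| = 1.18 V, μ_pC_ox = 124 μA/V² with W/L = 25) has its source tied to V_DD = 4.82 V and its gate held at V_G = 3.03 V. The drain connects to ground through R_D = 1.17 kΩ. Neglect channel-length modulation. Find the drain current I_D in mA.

V_SG = V_DD − V_G = 4.82 − 3.03 = 1.79 V, so V_ov = 1.79 − 1.18 = 0.61 V.
k_p = μ_pC_ox · (W/L) = 3.1 mA/V².
Assume saturation: I_D = ½ k_p V_ov² = 0.5 × 3.1 × 0.61² = 0.577 mA, giving V_SD = V_DD − I_D R_D = 4.82 − 0.577 × 1.17 = 4.15 V.
V_SD = 4.15 V ≥ V_ov = 0.61 V, confirming saturation.

I_D = 0.577 mA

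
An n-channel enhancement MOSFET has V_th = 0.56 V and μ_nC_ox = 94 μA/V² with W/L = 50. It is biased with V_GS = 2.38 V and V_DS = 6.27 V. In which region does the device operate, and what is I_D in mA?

k_n = μ_nC_ox · (W/L) = 4.7 mA/V².
V_ov = V_GS − V_th = 2.38 − 0.56 = 1.82 V.
Since V_DS = 6.27 V ≥ V_ov = 1.82 V, the device is in saturation.
I_D = ½ k_n V_ov² = 0.5 × 4.7 × 1.82² = 7.78 mA.

Saturation; I_D = 7.78 mA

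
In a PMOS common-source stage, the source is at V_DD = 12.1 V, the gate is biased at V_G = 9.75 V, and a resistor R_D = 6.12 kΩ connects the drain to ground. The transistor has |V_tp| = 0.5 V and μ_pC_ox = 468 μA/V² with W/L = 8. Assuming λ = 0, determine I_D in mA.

V_SG = V_DD − V_G = 12.1 − 9.75 = 2.35 V, so V_ov = 2.35 − 0.5 = 1.85 V.
k_p = μ_pC_ox · (W/L) = 3.744 mA/V².
Assume saturation: I_D = ½ k_p V_ov² = 0.5 × 3.744 × 1.85² = 6.41 mA, giving V_SD = V_DD − I_D R_D = 12.1 − 6.41 × 6.12 = -27.1 V.
But -27.1 V < V_ov = 1.85 V, so the device is actually in triode.
In triode I_D = k_p[V_ov V_SD − ½ V_SD²] and I_D = (V_DD − V_SD)/R_D. Equating: 11.5 V_SD² − 43.39 V_SD + 12.1 = 0, giving V_SD = 0.303 V (the root below V_ov).
I_D = (12.1 − 0.303) / 6.12 = 1.93 mA.

I_D = 1.93 mA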